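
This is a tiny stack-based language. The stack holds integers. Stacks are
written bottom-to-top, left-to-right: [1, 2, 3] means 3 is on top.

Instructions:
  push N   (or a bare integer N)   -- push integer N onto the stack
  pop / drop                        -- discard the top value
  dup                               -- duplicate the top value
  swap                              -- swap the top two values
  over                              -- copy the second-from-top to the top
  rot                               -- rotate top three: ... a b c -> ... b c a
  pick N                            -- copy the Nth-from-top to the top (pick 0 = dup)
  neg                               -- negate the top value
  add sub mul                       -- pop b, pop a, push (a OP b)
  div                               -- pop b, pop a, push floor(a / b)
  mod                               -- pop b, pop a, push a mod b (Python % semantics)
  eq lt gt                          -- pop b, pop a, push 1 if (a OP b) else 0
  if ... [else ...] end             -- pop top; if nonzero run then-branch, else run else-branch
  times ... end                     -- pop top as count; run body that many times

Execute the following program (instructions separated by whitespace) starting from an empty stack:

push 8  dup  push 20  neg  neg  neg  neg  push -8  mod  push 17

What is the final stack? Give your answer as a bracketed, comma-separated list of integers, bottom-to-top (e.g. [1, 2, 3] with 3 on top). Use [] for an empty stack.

After 'push 8': [8]
After 'dup': [8, 8]
After 'push 20': [8, 8, 20]
After 'neg': [8, 8, -20]
After 'neg': [8, 8, 20]
After 'neg': [8, 8, -20]
After 'neg': [8, 8, 20]
After 'push -8': [8, 8, 20, -8]
After 'mod': [8, 8, -4]
After 'push 17': [8, 8, -4, 17]

Answer: [8, 8, -4, 17]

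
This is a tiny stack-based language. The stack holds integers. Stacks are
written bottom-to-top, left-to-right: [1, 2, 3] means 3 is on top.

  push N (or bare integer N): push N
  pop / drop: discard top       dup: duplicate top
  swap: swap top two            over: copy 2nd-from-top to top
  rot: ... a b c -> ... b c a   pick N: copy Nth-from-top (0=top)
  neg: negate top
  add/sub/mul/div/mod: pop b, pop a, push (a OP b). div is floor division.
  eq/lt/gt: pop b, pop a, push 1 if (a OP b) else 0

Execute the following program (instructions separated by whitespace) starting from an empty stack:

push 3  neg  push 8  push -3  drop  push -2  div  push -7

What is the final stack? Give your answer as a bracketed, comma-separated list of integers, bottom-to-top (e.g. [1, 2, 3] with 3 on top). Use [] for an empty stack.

After 'push 3': [3]
After 'neg': [-3]
After 'push 8': [-3, 8]
After 'push -3': [-3, 8, -3]
After 'drop': [-3, 8]
After 'push -2': [-3, 8, -2]
After 'div': [-3, -4]
After 'push -7': [-3, -4, -7]

Answer: [-3, -4, -7]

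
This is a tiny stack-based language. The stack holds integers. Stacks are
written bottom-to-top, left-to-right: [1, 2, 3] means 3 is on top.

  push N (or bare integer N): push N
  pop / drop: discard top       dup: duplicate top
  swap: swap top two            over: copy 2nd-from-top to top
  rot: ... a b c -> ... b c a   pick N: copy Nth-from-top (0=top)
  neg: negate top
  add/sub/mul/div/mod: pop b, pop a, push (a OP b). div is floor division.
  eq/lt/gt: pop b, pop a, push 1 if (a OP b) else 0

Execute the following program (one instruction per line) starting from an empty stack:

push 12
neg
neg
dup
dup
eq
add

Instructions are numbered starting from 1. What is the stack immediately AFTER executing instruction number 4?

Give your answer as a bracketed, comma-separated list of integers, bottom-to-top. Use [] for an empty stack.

Step 1 ('push 12'): [12]
Step 2 ('neg'): [-12]
Step 3 ('neg'): [12]
Step 4 ('dup'): [12, 12]

Answer: [12, 12]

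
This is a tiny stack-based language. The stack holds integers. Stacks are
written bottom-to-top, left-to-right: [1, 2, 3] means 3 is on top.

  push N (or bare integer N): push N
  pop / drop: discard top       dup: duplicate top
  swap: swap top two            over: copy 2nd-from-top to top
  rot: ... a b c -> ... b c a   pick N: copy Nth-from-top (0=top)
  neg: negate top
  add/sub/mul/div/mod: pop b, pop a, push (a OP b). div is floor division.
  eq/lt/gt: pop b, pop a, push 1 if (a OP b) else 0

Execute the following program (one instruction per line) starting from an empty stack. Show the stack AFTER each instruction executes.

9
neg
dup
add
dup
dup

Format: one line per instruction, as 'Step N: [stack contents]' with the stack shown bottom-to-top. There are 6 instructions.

Step 1: [9]
Step 2: [-9]
Step 3: [-9, -9]
Step 4: [-18]
Step 5: [-18, -18]
Step 6: [-18, -18, -18]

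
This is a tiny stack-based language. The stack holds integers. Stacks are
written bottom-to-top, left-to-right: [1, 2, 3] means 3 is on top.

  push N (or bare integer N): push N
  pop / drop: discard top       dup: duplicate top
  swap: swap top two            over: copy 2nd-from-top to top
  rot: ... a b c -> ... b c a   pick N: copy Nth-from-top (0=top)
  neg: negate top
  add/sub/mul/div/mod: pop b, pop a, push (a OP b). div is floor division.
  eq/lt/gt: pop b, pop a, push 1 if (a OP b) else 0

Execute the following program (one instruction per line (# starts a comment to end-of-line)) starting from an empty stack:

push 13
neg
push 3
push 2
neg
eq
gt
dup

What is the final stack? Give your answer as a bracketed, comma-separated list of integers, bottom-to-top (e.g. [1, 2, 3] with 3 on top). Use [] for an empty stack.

After 'push 13': [13]
After 'neg': [-13]
After 'push 3': [-13, 3]
After 'push 2': [-13, 3, 2]
After 'neg': [-13, 3, -2]
After 'eq': [-13, 0]
After 'gt': [0]
After 'dup': [0, 0]

Answer: [0, 0]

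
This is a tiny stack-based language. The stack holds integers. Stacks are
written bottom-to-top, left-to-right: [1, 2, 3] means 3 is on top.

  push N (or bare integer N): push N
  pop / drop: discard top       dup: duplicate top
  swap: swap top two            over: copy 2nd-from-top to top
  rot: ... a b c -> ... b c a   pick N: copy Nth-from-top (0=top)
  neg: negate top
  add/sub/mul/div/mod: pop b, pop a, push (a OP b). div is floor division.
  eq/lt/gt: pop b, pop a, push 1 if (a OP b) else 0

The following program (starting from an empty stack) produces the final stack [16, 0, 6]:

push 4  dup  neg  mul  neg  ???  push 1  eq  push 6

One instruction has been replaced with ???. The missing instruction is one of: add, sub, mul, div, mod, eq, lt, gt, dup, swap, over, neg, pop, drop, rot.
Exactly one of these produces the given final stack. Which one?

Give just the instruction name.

Answer: dup

Derivation:
Stack before ???: [16]
Stack after ???:  [16, 16]
The instruction that transforms [16] -> [16, 16] is: dup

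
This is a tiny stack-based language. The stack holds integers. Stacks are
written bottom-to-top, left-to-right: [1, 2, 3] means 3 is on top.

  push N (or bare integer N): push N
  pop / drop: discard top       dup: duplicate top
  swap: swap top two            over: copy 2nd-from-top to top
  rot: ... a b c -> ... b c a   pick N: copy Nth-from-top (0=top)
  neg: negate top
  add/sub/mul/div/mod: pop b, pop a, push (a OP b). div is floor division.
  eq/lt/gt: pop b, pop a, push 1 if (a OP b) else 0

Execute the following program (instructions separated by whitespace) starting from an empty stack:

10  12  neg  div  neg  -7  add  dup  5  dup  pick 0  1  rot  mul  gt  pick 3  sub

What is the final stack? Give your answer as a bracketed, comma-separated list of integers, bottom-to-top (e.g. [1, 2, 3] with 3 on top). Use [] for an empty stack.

Answer: [-6, -6, 5, 6]

Derivation:
After 'push 10': [10]
After 'push 12': [10, 12]
After 'neg': [10, -12]
After 'div': [-1]
After 'neg': [1]
After 'push -7': [1, -7]
After 'add': [-6]
After 'dup': [-6, -6]
After 'push 5': [-6, -6, 5]
After 'dup': [-6, -6, 5, 5]
After 'pick 0': [-6, -6, 5, 5, 5]
After 'push 1': [-6, -6, 5, 5, 5, 1]
After 'rot': [-6, -6, 5, 5, 1, 5]
After 'mul': [-6, -6, 5, 5, 5]
After 'gt': [-6, -6, 5, 0]
After 'pick 3': [-6, -6, 5, 0, -6]
After 'sub': [-6, -6, 5, 6]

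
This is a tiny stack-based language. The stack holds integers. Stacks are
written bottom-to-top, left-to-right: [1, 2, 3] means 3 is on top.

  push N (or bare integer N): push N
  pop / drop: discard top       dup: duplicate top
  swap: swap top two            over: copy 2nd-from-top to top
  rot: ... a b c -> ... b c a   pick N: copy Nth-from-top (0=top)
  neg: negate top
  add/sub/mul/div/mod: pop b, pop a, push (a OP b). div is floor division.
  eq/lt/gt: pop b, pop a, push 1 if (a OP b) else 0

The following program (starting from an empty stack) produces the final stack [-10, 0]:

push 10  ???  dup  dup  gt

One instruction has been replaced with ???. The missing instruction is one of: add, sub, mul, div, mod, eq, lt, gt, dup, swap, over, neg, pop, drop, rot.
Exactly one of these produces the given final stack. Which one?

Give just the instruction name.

Stack before ???: [10]
Stack after ???:  [-10]
The instruction that transforms [10] -> [-10] is: neg

Answer: neg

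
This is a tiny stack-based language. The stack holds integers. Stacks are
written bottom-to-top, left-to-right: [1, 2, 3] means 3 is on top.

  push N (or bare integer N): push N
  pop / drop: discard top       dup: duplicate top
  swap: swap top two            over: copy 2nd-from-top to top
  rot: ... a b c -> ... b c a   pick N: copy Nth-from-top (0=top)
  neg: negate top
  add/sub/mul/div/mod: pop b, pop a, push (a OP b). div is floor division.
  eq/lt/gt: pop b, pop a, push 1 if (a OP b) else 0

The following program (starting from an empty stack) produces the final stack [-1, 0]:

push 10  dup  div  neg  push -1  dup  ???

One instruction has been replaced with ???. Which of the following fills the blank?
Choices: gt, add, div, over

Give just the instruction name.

Stack before ???: [-1, -1, -1]
Stack after ???:  [-1, 0]
Checking each choice:
  gt: MATCH
  add: produces [-1, -2]
  div: produces [-1, 1]
  over: produces [-1, -1, -1, -1]


Answer: gt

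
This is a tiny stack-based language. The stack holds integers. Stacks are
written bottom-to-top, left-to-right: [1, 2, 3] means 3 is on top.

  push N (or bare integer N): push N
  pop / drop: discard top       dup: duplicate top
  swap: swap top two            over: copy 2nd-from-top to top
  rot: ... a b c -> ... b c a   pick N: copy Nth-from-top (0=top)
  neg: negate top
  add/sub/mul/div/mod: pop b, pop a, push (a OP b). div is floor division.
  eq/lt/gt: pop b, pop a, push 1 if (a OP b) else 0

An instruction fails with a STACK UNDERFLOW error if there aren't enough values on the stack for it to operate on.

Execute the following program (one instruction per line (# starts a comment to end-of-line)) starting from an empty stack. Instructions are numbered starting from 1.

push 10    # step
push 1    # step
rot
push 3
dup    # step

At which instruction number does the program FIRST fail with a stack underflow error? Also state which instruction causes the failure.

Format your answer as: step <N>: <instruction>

Step 1 ('push 10'): stack = [10], depth = 1
Step 2 ('push 1'): stack = [10, 1], depth = 2
Step 3 ('rot'): needs 3 value(s) but depth is 2 — STACK UNDERFLOW

Answer: step 3: rot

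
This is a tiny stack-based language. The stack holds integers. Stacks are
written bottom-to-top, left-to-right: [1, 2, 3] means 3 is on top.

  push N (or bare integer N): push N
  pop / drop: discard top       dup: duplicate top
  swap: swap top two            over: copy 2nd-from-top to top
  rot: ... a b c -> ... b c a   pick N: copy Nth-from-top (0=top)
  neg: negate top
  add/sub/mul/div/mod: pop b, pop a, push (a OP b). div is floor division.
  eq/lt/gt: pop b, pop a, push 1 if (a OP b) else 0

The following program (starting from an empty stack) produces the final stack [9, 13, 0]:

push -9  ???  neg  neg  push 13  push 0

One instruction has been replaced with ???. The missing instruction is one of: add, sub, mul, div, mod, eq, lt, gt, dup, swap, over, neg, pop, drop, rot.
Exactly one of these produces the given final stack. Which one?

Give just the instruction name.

Answer: neg

Derivation:
Stack before ???: [-9]
Stack after ???:  [9]
The instruction that transforms [-9] -> [9] is: neg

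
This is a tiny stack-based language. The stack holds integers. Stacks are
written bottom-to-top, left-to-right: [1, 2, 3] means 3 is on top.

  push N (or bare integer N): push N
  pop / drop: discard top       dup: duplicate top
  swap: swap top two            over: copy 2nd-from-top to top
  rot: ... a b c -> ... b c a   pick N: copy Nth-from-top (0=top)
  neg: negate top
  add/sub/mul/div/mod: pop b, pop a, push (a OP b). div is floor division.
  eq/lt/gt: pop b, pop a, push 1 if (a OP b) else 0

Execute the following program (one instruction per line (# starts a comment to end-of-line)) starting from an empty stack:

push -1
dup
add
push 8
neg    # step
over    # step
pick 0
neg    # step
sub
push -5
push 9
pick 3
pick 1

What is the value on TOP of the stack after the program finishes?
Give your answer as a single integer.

After 'push -1': [-1]
After 'dup': [-1, -1]
After 'add': [-2]
After 'push 8': [-2, 8]
After 'neg': [-2, -8]
After 'over': [-2, -8, -2]
After 'pick 0': [-2, -8, -2, -2]
After 'neg': [-2, -8, -2, 2]
After 'sub': [-2, -8, -4]
After 'push -5': [-2, -8, -4, -5]
After 'push 9': [-2, -8, -4, -5, 9]
After 'pick 3': [-2, -8, -4, -5, 9, -8]
After 'pick 1': [-2, -8, -4, -5, 9, -8, 9]

Answer: 9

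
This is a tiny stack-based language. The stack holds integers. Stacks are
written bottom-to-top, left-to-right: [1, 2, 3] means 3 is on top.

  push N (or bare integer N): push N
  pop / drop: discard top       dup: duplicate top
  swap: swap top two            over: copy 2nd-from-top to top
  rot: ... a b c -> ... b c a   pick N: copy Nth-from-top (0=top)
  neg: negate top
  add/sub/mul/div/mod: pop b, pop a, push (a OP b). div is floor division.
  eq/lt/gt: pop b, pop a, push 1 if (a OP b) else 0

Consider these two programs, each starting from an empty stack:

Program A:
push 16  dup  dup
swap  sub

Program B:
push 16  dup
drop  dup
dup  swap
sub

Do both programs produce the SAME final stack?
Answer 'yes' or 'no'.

Answer: yes

Derivation:
Program A trace:
  After 'push 16': [16]
  After 'dup': [16, 16]
  After 'dup': [16, 16, 16]
  After 'swap': [16, 16, 16]
  After 'sub': [16, 0]
Program A final stack: [16, 0]

Program B trace:
  After 'push 16': [16]
  After 'dup': [16, 16]
  After 'drop': [16]
  After 'dup': [16, 16]
  After 'dup': [16, 16, 16]
  After 'swap': [16, 16, 16]
  After 'sub': [16, 0]
Program B final stack: [16, 0]
Same: yes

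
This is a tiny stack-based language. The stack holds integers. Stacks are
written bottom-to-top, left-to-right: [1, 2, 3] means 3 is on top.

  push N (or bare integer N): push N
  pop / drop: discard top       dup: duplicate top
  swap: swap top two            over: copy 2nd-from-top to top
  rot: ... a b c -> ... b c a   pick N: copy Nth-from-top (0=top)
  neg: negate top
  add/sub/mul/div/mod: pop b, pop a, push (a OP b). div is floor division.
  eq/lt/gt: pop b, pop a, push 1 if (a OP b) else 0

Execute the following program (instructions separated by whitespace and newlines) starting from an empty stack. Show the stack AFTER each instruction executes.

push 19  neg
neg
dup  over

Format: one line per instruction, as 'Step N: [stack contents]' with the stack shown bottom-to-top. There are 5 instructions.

Step 1: [19]
Step 2: [-19]
Step 3: [19]
Step 4: [19, 19]
Step 5: [19, 19, 19]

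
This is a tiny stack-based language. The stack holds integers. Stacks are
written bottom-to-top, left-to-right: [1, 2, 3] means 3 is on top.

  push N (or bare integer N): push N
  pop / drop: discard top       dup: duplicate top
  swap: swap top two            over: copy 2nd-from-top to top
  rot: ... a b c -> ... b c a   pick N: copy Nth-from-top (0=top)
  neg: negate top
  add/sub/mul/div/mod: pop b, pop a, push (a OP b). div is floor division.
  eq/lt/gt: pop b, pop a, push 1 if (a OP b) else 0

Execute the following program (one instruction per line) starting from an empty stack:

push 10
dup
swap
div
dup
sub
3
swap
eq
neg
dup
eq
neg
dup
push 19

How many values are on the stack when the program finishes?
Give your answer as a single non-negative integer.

After 'push 10': stack = [10] (depth 1)
After 'dup': stack = [10, 10] (depth 2)
After 'swap': stack = [10, 10] (depth 2)
After 'div': stack = [1] (depth 1)
After 'dup': stack = [1, 1] (depth 2)
After 'sub': stack = [0] (depth 1)
After 'push 3': stack = [0, 3] (depth 2)
After 'swap': stack = [3, 0] (depth 2)
After 'eq': stack = [0] (depth 1)
After 'neg': stack = [0] (depth 1)
After 'dup': stack = [0, 0] (depth 2)
After 'eq': stack = [1] (depth 1)
After 'neg': stack = [-1] (depth 1)
After 'dup': stack = [-1, -1] (depth 2)
After 'push 19': stack = [-1, -1, 19] (depth 3)

Answer: 3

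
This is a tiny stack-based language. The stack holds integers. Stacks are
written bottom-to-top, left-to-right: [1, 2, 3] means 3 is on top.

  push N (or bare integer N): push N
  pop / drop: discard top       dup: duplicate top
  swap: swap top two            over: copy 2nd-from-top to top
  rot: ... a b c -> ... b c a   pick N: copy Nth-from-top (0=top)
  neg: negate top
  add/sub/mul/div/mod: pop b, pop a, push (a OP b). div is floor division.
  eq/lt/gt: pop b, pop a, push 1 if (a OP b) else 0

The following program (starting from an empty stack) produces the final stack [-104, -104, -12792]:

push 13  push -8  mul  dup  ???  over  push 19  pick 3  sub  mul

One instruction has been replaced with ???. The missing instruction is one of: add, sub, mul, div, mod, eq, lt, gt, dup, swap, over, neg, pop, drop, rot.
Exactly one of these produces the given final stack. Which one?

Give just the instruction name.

Stack before ???: [-104, -104]
Stack after ???:  [-104, -104]
The instruction that transforms [-104, -104] -> [-104, -104] is: swap

Answer: swap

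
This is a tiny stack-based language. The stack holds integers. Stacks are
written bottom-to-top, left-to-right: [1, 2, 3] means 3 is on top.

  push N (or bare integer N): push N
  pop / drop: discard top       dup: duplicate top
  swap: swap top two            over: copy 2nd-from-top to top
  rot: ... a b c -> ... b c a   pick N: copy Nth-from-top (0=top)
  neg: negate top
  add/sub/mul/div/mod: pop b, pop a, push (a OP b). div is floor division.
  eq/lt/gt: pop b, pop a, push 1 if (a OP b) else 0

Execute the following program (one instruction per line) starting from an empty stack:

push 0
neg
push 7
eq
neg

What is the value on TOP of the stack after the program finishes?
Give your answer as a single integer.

After 'push 0': [0]
After 'neg': [0]
After 'push 7': [0, 7]
After 'eq': [0]
After 'neg': [0]

Answer: 0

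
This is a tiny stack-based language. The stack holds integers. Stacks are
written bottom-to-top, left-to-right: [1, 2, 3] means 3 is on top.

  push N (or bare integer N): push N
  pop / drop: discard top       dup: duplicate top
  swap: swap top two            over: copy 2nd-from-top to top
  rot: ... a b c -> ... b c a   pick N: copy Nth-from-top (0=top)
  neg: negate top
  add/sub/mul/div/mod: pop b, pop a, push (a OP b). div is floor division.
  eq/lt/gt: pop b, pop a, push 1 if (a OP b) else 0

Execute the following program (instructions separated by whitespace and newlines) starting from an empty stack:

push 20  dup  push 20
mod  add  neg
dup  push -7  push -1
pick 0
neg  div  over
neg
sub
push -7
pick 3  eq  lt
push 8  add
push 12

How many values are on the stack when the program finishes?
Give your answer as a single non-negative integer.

Answer: 5

Derivation:
After 'push 20': stack = [20] (depth 1)
After 'dup': stack = [20, 20] (depth 2)
After 'push 20': stack = [20, 20, 20] (depth 3)
After 'mod': stack = [20, 0] (depth 2)
After 'add': stack = [20] (depth 1)
After 'neg': stack = [-20] (depth 1)
After 'dup': stack = [-20, -20] (depth 2)
After 'push -7': stack = [-20, -20, -7] (depth 3)
After 'push -1': stack = [-20, -20, -7, -1] (depth 4)
After 'pick 0': stack = [-20, -20, -7, -1, -1] (depth 5)
  ...
After 'over': stack = [-20, -20, -7, -1, -7] (depth 5)
After 'neg': stack = [-20, -20, -7, -1, 7] (depth 5)
After 'sub': stack = [-20, -20, -7, -8] (depth 4)
After 'push -7': stack = [-20, -20, -7, -8, -7] (depth 5)
After 'pick 3': stack = [-20, -20, -7, -8, -7, -20] (depth 6)
After 'eq': stack = [-20, -20, -7, -8, 0] (depth 5)
After 'lt': stack = [-20, -20, -7, 1] (depth 4)
After 'push 8': stack = [-20, -20, -7, 1, 8] (depth 5)
After 'add': stack = [-20, -20, -7, 9] (depth 4)
After 'push 12': stack = [-20, -20, -7, 9, 12] (depth 5)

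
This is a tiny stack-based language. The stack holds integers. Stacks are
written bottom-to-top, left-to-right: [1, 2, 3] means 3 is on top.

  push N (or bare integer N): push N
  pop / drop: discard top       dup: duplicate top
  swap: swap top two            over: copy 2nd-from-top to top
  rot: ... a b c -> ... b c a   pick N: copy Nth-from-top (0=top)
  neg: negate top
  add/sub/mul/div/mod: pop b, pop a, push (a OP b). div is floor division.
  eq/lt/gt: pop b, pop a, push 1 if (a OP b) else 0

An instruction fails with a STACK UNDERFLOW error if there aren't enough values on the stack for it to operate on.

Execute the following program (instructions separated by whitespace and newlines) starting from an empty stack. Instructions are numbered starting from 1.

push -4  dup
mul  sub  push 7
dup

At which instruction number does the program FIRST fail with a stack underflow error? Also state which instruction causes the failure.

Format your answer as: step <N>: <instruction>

Answer: step 4: sub

Derivation:
Step 1 ('push -4'): stack = [-4], depth = 1
Step 2 ('dup'): stack = [-4, -4], depth = 2
Step 3 ('mul'): stack = [16], depth = 1
Step 4 ('sub'): needs 2 value(s) but depth is 1 — STACK UNDERFLOW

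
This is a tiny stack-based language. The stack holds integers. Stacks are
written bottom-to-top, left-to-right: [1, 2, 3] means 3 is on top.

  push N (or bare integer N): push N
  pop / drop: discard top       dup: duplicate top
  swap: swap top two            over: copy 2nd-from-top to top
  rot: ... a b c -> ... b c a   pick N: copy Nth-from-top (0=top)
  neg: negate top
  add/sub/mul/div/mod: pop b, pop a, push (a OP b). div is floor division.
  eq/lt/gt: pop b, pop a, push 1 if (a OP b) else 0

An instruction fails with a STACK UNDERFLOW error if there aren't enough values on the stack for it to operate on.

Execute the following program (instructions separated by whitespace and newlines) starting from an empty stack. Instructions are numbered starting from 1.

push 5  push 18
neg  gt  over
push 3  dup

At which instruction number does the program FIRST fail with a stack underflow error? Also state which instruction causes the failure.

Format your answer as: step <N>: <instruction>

Step 1 ('push 5'): stack = [5], depth = 1
Step 2 ('push 18'): stack = [5, 18], depth = 2
Step 3 ('neg'): stack = [5, -18], depth = 2
Step 4 ('gt'): stack = [1], depth = 1
Step 5 ('over'): needs 2 value(s) but depth is 1 — STACK UNDERFLOW

Answer: step 5: over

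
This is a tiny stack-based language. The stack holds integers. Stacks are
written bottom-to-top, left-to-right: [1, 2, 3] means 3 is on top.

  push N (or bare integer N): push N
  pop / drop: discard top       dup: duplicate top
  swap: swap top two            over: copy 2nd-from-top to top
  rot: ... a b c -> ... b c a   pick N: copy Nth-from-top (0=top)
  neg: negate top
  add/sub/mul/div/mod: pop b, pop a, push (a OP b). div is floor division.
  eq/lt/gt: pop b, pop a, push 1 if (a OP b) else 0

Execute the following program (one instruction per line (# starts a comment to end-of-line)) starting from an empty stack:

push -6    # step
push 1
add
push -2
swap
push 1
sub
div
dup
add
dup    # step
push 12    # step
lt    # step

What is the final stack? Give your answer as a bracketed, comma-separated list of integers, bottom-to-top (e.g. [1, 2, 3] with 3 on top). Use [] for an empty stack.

After 'push -6': [-6]
After 'push 1': [-6, 1]
After 'add': [-5]
After 'push -2': [-5, -2]
After 'swap': [-2, -5]
After 'push 1': [-2, -5, 1]
After 'sub': [-2, -6]
After 'div': [0]
After 'dup': [0, 0]
After 'add': [0]
After 'dup': [0, 0]
After 'push 12': [0, 0, 12]
After 'lt': [0, 1]

Answer: [0, 1]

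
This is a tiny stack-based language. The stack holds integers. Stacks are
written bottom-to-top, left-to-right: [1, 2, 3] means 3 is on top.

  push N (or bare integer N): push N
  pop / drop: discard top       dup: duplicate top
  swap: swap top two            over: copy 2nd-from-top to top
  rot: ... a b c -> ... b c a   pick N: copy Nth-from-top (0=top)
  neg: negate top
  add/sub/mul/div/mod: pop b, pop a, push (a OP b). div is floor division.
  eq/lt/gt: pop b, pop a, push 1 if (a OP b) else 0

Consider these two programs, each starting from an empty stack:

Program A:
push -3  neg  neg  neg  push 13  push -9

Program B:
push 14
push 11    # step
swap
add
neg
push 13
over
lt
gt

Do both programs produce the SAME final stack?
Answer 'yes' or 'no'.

Program A trace:
  After 'push -3': [-3]
  After 'neg': [3]
  After 'neg': [-3]
  After 'neg': [3]
  After 'push 13': [3, 13]
  After 'push -9': [3, 13, -9]
Program A final stack: [3, 13, -9]

Program B trace:
  After 'push 14': [14]
  After 'push 11': [14, 11]
  After 'swap': [11, 14]
  After 'add': [25]
  After 'neg': [-25]
  After 'push 13': [-25, 13]
  After 'over': [-25, 13, -25]
  After 'lt': [-25, 0]
  After 'gt': [0]
Program B final stack: [0]
Same: no

Answer: no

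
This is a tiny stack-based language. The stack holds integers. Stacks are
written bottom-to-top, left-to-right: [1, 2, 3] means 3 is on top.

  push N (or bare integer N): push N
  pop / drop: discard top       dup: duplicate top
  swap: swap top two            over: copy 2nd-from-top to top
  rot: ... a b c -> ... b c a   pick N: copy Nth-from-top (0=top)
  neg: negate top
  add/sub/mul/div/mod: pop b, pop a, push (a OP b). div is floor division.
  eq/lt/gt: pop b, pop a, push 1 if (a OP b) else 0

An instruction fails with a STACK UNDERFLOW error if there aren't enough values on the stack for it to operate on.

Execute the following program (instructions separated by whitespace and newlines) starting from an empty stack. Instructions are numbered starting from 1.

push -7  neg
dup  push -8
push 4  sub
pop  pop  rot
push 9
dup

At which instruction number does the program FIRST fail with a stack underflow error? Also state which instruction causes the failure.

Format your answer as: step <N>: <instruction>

Step 1 ('push -7'): stack = [-7], depth = 1
Step 2 ('neg'): stack = [7], depth = 1
Step 3 ('dup'): stack = [7, 7], depth = 2
Step 4 ('push -8'): stack = [7, 7, -8], depth = 3
Step 5 ('push 4'): stack = [7, 7, -8, 4], depth = 4
Step 6 ('sub'): stack = [7, 7, -12], depth = 3
Step 7 ('pop'): stack = [7, 7], depth = 2
Step 8 ('pop'): stack = [7], depth = 1
Step 9 ('rot'): needs 3 value(s) but depth is 1 — STACK UNDERFLOW

Answer: step 9: rot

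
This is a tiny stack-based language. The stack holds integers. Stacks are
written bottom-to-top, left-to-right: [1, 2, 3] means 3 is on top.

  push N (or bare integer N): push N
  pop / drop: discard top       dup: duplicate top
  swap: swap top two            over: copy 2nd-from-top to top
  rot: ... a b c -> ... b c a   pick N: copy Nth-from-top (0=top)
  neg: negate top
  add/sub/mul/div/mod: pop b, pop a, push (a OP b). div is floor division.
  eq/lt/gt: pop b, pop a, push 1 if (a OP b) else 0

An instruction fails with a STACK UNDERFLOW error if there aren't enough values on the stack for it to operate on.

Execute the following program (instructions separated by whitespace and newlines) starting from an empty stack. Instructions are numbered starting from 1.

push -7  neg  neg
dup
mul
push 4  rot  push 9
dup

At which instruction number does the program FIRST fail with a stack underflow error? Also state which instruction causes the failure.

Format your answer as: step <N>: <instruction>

Step 1 ('push -7'): stack = [-7], depth = 1
Step 2 ('neg'): stack = [7], depth = 1
Step 3 ('neg'): stack = [-7], depth = 1
Step 4 ('dup'): stack = [-7, -7], depth = 2
Step 5 ('mul'): stack = [49], depth = 1
Step 6 ('push 4'): stack = [49, 4], depth = 2
Step 7 ('rot'): needs 3 value(s) but depth is 2 — STACK UNDERFLOW

Answer: step 7: rot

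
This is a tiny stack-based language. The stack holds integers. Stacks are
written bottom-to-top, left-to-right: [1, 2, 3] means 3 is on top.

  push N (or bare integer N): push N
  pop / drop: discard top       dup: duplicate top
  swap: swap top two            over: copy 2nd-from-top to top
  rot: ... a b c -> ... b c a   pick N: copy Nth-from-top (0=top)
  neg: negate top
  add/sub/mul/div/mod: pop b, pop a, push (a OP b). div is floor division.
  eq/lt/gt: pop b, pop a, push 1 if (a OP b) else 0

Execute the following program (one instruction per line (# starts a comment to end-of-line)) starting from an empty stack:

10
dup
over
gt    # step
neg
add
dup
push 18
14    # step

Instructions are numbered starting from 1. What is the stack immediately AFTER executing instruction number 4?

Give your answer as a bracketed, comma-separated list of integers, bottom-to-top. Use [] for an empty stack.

Answer: [10, 0]

Derivation:
Step 1 ('10'): [10]
Step 2 ('dup'): [10, 10]
Step 3 ('over'): [10, 10, 10]
Step 4 ('gt'): [10, 0]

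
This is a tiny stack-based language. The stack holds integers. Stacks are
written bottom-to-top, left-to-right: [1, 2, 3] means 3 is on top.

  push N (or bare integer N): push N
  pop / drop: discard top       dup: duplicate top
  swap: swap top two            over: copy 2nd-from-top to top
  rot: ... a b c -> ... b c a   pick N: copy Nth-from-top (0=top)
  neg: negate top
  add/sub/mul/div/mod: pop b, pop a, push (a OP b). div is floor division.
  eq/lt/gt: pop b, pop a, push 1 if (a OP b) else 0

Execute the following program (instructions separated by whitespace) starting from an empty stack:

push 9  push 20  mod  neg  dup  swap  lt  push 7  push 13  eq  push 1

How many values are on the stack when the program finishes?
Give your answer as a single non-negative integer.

Answer: 3

Derivation:
After 'push 9': stack = [9] (depth 1)
After 'push 20': stack = [9, 20] (depth 2)
After 'mod': stack = [9] (depth 1)
After 'neg': stack = [-9] (depth 1)
After 'dup': stack = [-9, -9] (depth 2)
After 'swap': stack = [-9, -9] (depth 2)
After 'lt': stack = [0] (depth 1)
After 'push 7': stack = [0, 7] (depth 2)
After 'push 13': stack = [0, 7, 13] (depth 3)
After 'eq': stack = [0, 0] (depth 2)
After 'push 1': stack = [0, 0, 1] (depth 3)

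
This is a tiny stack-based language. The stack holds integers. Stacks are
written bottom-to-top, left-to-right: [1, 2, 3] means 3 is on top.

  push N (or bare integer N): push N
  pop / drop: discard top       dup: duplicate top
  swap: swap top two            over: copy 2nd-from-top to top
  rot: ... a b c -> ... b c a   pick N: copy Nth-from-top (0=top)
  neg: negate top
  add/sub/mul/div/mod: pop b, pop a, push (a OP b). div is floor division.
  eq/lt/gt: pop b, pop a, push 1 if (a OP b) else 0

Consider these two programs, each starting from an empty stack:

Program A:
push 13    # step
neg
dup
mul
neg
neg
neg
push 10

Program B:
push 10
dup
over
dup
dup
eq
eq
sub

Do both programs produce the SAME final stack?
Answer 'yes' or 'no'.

Program A trace:
  After 'push 13': [13]
  After 'neg': [-13]
  After 'dup': [-13, -13]
  After 'mul': [169]
  After 'neg': [-169]
  After 'neg': [169]
  After 'neg': [-169]
  After 'push 10': [-169, 10]
Program A final stack: [-169, 10]

Program B trace:
  After 'push 10': [10]
  After 'dup': [10, 10]
  After 'over': [10, 10, 10]
  After 'dup': [10, 10, 10, 10]
  After 'dup': [10, 10, 10, 10, 10]
  After 'eq': [10, 10, 10, 1]
  After 'eq': [10, 10, 0]
  After 'sub': [10, 10]
Program B final stack: [10, 10]
Same: no

Answer: no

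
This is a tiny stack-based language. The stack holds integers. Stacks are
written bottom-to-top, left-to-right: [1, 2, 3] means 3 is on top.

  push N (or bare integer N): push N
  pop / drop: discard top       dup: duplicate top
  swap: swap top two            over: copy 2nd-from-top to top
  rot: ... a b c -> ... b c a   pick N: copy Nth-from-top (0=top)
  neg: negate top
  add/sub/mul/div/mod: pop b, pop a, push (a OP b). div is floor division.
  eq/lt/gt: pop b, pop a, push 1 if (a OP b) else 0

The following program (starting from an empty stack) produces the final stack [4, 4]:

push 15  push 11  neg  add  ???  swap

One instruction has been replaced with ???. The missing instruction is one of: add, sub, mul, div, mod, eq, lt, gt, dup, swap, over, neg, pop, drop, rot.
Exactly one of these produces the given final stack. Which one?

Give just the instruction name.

Answer: dup

Derivation:
Stack before ???: [4]
Stack after ???:  [4, 4]
The instruction that transforms [4] -> [4, 4] is: dup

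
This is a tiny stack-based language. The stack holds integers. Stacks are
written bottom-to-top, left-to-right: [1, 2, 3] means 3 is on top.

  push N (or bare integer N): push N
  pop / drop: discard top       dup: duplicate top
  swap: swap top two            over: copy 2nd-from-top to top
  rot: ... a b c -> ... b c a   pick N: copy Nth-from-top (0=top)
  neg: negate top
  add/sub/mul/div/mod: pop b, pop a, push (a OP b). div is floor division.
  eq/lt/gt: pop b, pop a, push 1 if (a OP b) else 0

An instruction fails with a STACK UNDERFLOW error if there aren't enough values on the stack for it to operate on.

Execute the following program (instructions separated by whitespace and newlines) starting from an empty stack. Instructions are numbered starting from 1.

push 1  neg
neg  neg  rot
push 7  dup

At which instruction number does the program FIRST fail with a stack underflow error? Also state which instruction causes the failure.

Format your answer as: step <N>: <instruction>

Answer: step 5: rot

Derivation:
Step 1 ('push 1'): stack = [1], depth = 1
Step 2 ('neg'): stack = [-1], depth = 1
Step 3 ('neg'): stack = [1], depth = 1
Step 4 ('neg'): stack = [-1], depth = 1
Step 5 ('rot'): needs 3 value(s) but depth is 1 — STACK UNDERFLOW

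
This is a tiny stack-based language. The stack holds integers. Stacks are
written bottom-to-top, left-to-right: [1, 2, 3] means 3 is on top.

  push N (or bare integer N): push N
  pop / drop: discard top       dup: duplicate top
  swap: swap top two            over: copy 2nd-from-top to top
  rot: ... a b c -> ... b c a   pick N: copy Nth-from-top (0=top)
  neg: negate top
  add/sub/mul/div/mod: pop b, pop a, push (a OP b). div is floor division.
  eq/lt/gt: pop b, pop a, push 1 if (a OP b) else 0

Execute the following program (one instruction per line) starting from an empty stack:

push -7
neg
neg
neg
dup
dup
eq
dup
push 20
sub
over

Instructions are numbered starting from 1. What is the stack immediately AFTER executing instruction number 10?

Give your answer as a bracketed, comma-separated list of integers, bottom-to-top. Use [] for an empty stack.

Step 1 ('push -7'): [-7]
Step 2 ('neg'): [7]
Step 3 ('neg'): [-7]
Step 4 ('neg'): [7]
Step 5 ('dup'): [7, 7]
Step 6 ('dup'): [7, 7, 7]
Step 7 ('eq'): [7, 1]
Step 8 ('dup'): [7, 1, 1]
Step 9 ('push 20'): [7, 1, 1, 20]
Step 10 ('sub'): [7, 1, -19]

Answer: [7, 1, -19]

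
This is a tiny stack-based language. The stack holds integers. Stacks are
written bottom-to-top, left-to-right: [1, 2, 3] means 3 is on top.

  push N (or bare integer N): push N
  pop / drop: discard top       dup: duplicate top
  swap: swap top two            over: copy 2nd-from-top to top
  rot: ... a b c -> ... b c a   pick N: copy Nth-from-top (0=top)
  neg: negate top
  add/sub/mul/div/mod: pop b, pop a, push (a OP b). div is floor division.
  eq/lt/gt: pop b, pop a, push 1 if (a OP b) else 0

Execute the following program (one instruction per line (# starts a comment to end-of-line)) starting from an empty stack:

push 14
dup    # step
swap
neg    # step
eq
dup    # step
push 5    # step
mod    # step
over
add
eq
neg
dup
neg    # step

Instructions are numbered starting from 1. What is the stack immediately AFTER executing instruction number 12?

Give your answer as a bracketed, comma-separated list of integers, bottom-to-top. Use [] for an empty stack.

Step 1 ('push 14'): [14]
Step 2 ('dup'): [14, 14]
Step 3 ('swap'): [14, 14]
Step 4 ('neg'): [14, -14]
Step 5 ('eq'): [0]
Step 6 ('dup'): [0, 0]
Step 7 ('push 5'): [0, 0, 5]
Step 8 ('mod'): [0, 0]
Step 9 ('over'): [0, 0, 0]
Step 10 ('add'): [0, 0]
Step 11 ('eq'): [1]
Step 12 ('neg'): [-1]

Answer: [-1]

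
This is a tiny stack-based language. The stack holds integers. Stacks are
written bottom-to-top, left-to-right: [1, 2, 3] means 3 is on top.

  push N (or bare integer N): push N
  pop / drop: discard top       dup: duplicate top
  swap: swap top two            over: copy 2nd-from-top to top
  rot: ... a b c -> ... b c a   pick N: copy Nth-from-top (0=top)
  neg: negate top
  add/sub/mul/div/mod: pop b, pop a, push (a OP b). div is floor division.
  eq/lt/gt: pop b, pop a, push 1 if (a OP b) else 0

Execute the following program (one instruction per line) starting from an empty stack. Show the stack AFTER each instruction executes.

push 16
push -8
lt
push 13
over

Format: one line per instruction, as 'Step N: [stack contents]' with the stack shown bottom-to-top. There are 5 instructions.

Step 1: [16]
Step 2: [16, -8]
Step 3: [0]
Step 4: [0, 13]
Step 5: [0, 13, 0]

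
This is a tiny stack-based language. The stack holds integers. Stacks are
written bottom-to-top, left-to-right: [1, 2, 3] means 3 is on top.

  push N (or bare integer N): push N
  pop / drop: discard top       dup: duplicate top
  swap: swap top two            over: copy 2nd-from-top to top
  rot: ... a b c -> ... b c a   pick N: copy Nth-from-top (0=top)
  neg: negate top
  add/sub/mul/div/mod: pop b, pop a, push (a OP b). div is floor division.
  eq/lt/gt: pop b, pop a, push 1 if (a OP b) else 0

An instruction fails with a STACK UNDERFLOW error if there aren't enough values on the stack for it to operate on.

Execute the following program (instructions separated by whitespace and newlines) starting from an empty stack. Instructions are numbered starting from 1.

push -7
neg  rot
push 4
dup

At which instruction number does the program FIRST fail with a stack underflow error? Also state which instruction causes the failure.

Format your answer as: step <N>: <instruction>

Step 1 ('push -7'): stack = [-7], depth = 1
Step 2 ('neg'): stack = [7], depth = 1
Step 3 ('rot'): needs 3 value(s) but depth is 1 — STACK UNDERFLOW

Answer: step 3: rot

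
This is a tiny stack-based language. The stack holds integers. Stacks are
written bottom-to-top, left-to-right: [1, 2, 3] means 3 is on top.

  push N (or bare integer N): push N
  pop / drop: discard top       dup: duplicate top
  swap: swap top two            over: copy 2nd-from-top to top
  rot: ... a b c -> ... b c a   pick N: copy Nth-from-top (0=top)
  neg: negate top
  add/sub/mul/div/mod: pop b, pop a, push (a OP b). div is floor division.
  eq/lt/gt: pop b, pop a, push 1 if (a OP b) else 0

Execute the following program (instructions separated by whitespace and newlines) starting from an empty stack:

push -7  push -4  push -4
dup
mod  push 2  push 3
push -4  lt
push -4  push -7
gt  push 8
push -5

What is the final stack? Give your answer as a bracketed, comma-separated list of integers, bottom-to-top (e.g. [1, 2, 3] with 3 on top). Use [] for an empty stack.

After 'push -7': [-7]
After 'push -4': [-7, -4]
After 'push -4': [-7, -4, -4]
After 'dup': [-7, -4, -4, -4]
After 'mod': [-7, -4, 0]
After 'push 2': [-7, -4, 0, 2]
After 'push 3': [-7, -4, 0, 2, 3]
After 'push -4': [-7, -4, 0, 2, 3, -4]
After 'lt': [-7, -4, 0, 2, 0]
After 'push -4': [-7, -4, 0, 2, 0, -4]
After 'push -7': [-7, -4, 0, 2, 0, -4, -7]
After 'gt': [-7, -4, 0, 2, 0, 1]
After 'push 8': [-7, -4, 0, 2, 0, 1, 8]
After 'push -5': [-7, -4, 0, 2, 0, 1, 8, -5]

Answer: [-7, -4, 0, 2, 0, 1, 8, -5]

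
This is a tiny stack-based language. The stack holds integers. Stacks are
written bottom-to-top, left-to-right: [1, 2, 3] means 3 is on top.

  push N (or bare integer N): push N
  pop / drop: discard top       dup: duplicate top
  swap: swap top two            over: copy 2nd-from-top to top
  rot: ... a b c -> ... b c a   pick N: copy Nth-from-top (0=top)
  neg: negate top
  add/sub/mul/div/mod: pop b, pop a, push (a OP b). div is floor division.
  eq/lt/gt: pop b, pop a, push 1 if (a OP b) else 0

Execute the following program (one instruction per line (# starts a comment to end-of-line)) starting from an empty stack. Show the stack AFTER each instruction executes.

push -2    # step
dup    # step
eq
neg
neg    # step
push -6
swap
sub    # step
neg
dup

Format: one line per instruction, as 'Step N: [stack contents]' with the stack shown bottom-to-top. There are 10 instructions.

Step 1: [-2]
Step 2: [-2, -2]
Step 3: [1]
Step 4: [-1]
Step 5: [1]
Step 6: [1, -6]
Step 7: [-6, 1]
Step 8: [-7]
Step 9: [7]
Step 10: [7, 7]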